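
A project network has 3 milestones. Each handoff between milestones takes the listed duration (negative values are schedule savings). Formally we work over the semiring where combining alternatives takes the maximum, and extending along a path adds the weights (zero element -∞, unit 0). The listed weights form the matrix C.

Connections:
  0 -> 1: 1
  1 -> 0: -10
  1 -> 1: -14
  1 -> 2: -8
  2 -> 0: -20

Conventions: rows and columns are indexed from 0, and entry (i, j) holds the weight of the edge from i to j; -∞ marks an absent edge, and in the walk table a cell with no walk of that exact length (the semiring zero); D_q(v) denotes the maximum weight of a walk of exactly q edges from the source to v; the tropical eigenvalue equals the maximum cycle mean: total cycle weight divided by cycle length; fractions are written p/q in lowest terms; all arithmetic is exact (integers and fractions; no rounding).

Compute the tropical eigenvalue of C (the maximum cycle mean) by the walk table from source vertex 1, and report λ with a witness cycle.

q=0: [-∞, 0, -∞]
q=1: [-10, -14, -8]
q=2: [-24, -9, -22]
q=3: [-19, -23, -17]
Optimal cycle mean attained by: cycle 0->1->0, total 1 + (-10), length 2.
Answer: λ = -9/2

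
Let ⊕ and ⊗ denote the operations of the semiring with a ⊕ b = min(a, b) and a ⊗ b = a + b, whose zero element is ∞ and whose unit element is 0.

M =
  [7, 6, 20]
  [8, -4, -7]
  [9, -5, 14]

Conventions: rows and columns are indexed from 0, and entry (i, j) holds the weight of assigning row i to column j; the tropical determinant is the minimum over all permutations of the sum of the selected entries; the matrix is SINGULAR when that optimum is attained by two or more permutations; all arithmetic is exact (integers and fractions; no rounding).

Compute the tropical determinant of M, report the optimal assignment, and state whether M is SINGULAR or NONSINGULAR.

σ = (0, 1, 2): 7 + (-4) + 14 = 17
σ = (0, 2, 1): 7 + (-7) + (-5) = -5
σ = (1, 0, 2): 6 + 8 + 14 = 28
σ = (1, 2, 0): 6 + (-7) + 9 = 8
σ = (2, 0, 1): 20 + 8 + (-5) = 23
σ = (2, 1, 0): 20 + (-4) + 9 = 25
Optimal value attained by: σ = (0, 2, 1).
Answer: det⊕(M) = -5; verdict: NONSINGULAR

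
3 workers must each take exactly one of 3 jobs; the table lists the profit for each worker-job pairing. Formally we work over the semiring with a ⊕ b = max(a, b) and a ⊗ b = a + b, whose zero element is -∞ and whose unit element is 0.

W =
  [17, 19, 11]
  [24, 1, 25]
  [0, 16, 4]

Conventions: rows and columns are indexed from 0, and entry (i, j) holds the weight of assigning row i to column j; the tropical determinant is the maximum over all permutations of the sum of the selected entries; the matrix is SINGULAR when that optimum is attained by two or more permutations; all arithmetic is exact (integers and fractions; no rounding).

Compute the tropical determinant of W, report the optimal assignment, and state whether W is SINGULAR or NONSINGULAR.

σ = (0, 1, 2): 17 + 1 + 4 = 22
σ = (0, 2, 1): 17 + 25 + 16 = 58
σ = (1, 0, 2): 19 + 24 + 4 = 47
σ = (1, 2, 0): 19 + 25 + 0 = 44
σ = (2, 0, 1): 11 + 24 + 16 = 51
σ = (2, 1, 0): 11 + 1 + 0 = 12
Optimal value attained by: σ = (0, 2, 1).
Answer: det⊕(W) = 58; verdict: NONSINGULAR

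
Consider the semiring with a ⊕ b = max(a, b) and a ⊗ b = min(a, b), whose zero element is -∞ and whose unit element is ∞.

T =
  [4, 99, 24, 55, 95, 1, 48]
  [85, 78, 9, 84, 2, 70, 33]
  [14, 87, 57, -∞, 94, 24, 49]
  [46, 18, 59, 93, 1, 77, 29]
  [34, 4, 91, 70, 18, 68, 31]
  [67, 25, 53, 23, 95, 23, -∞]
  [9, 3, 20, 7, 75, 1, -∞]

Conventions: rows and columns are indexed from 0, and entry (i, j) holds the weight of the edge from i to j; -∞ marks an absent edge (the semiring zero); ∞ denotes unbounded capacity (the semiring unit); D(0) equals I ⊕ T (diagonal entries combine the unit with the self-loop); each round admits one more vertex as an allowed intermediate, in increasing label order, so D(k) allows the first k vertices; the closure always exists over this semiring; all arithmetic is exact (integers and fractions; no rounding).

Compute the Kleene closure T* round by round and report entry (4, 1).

D(0):
  [∞, 99, 24, 55, 95, 1, 48]
  [85, ∞, 9, 84, 2, 70, 33]
  [14, 87, ∞, -∞, 94, 24, 49]
  [46, 18, 59, ∞, 1, 77, 29]
  [34, 4, 91, 70, ∞, 68, 31]
  [67, 25, 53, 23, 95, ∞, -∞]
  [9, 3, 20, 7, 75, 1, ∞]
D(1):
  [∞, 99, 24, 55, 95, 1, 48]
  [85, ∞, 24, 84, 85, 70, 48]
  [14, 87, ∞, 14, 94, 24, 49]
  [46, 46, 59, ∞, 46, 77, 46]
  [34, 34, 91, 70, ∞, 68, 34]
  [67, 67, 53, 55, 95, ∞, 48]
  [9, 9, 20, 9, 75, 1, ∞]
D(2):
  [∞, 99, 24, 84, 95, 70, 48]
  [85, ∞, 24, 84, 85, 70, 48]
  [85, 87, ∞, 84, 94, 70, 49]
  [46, 46, 59, ∞, 46, 77, 46]
  [34, 34, 91, 70, ∞, 68, 34]
  [67, 67, 53, 67, 95, ∞, 48]
  [9, 9, 20, 9, 75, 9, ∞]
D(3):
  [∞, 99, 24, 84, 95, 70, 48]
  [85, ∞, 24, 84, 85, 70, 48]
  [85, 87, ∞, 84, 94, 70, 49]
  [59, 59, 59, ∞, 59, 77, 49]
  [85, 87, 91, 84, ∞, 70, 49]
  [67, 67, 53, 67, 95, ∞, 49]
  [20, 20, 20, 20, 75, 20, ∞]
D(4):
  [∞, 99, 59, 84, 95, 77, 49]
  [85, ∞, 59, 84, 85, 77, 49]
  [85, 87, ∞, 84, 94, 77, 49]
  [59, 59, 59, ∞, 59, 77, 49]
  [85, 87, 91, 84, ∞, 77, 49]
  [67, 67, 59, 67, 95, ∞, 49]
  [20, 20, 20, 20, 75, 20, ∞]
D(5):
  [∞, 99, 91, 84, 95, 77, 49]
  [85, ∞, 85, 84, 85, 77, 49]
  [85, 87, ∞, 84, 94, 77, 49]
  [59, 59, 59, ∞, 59, 77, 49]
  [85, 87, 91, 84, ∞, 77, 49]
  [85, 87, 91, 84, 95, ∞, 49]
  [75, 75, 75, 75, 75, 75, ∞]
D(6):
  [∞, 99, 91, 84, 95, 77, 49]
  [85, ∞, 85, 84, 85, 77, 49]
  [85, 87, ∞, 84, 94, 77, 49]
  [77, 77, 77, ∞, 77, 77, 49]
  [85, 87, 91, 84, ∞, 77, 49]
  [85, 87, 91, 84, 95, ∞, 49]
  [75, 75, 75, 75, 75, 75, ∞]
D(7):
  [∞, 99, 91, 84, 95, 77, 49]
  [85, ∞, 85, 84, 85, 77, 49]
  [85, 87, ∞, 84, 94, 77, 49]
  [77, 77, 77, ∞, 77, 77, 49]
  [85, 87, 91, 84, ∞, 77, 49]
  [85, 87, 91, 84, 95, ∞, 49]
  [75, 75, 75, 75, 75, 75, ∞]
Answer: T*[4][1] = 87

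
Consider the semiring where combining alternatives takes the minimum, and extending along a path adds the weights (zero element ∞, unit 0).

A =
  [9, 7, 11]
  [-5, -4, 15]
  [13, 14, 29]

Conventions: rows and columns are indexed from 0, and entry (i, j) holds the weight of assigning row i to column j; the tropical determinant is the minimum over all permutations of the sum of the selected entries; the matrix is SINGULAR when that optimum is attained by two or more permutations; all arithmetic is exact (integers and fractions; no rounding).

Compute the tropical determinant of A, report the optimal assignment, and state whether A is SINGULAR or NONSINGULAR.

σ = (0, 1, 2): 9 + (-4) + 29 = 34
σ = (0, 2, 1): 9 + 15 + 14 = 38
σ = (1, 0, 2): 7 + (-5) + 29 = 31
σ = (1, 2, 0): 7 + 15 + 13 = 35
σ = (2, 0, 1): 11 + (-5) + 14 = 20
σ = (2, 1, 0): 11 + (-4) + 13 = 20
Optimal value attained by: σ = (2, 0, 1).
Answer: det⊕(A) = 20; verdict: SINGULAR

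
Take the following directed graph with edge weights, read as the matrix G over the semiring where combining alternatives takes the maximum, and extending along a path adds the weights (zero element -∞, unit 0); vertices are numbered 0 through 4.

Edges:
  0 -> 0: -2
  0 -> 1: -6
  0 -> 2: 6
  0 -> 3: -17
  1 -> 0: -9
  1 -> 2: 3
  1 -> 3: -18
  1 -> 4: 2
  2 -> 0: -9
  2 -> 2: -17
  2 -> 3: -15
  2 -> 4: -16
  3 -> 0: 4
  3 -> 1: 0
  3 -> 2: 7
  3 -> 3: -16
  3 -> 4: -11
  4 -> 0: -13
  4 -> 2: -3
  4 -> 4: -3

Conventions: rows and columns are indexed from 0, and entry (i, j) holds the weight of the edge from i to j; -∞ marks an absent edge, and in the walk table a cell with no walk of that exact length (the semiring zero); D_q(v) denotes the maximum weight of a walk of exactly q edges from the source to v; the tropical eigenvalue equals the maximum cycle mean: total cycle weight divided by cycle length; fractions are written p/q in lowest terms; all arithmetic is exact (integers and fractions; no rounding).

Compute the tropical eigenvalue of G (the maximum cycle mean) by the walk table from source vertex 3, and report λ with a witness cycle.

q=0: [-∞, -∞, -∞, 0, -∞]
q=1: [4, 0, 7, -16, -11]
q=2: [2, -2, 10, -8, 2]
q=3: [1, -4, 8, -5, 0]
q=4: [-1, -5, 7, -7, -2]
q=5: [-2, -7, 5, -8, -3]
Optimal cycle mean attained by: cycle 0->2->0, total 6 + (-9), length 2.
Answer: λ = -3/2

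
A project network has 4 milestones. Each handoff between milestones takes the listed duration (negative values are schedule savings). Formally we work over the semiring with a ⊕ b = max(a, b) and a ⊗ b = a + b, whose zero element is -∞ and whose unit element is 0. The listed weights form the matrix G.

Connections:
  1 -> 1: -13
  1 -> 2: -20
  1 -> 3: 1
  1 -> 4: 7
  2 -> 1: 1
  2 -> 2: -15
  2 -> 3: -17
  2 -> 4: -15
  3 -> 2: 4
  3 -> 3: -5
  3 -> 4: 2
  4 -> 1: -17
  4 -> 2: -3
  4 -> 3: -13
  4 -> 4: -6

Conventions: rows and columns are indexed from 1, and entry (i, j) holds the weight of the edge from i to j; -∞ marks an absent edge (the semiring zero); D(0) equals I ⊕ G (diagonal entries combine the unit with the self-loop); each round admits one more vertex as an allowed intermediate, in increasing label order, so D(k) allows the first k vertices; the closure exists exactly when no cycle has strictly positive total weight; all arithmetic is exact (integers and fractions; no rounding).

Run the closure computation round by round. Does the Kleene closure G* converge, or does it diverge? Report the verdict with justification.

D(0):
  [0, -20, 1, 7]
  [1, 0, -17, -15]
  [-∞, 4, 0, 2]
  [-17, -3, -13, 0]
D(1):
  [0, -20, 1, 7]
  [1, 0, 2, 8]
  [-∞, 4, 0, 2]
  [-17, -3, -13, 0]
Detection: at round 2, diagonal entry (3, 3) turns strictly positive.
Key observation: the cycle 3->2->1->3 has total weight 4 + 1 + 1, which is strictly positive.
Answer: DIVERGES — positive cycle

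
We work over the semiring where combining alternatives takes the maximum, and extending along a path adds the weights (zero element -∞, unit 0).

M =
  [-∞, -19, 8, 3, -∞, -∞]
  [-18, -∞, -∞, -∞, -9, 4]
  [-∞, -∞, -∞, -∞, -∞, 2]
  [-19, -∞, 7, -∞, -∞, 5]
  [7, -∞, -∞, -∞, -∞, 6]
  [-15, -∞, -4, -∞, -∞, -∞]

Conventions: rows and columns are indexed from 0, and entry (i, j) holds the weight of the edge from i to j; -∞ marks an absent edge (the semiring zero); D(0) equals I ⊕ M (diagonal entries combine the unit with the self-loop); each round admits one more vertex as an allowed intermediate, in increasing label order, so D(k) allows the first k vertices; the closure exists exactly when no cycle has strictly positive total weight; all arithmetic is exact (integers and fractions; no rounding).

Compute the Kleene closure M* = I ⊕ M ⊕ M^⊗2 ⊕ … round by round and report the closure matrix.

D(0):
  [0, -19, 8, 3, -∞, -∞]
  [-18, 0, -∞, -∞, -9, 4]
  [-∞, -∞, 0, -∞, -∞, 2]
  [-19, -∞, 7, 0, -∞, 5]
  [7, -∞, -∞, -∞, 0, 6]
  [-15, -∞, -4, -∞, -∞, 0]
D(1):
  [0, -19, 8, 3, -∞, -∞]
  [-18, 0, -10, -15, -9, 4]
  [-∞, -∞, 0, -∞, -∞, 2]
  [-19, -38, 7, 0, -∞, 5]
  [7, -12, 15, 10, 0, 6]
  [-15, -34, -4, -12, -∞, 0]
D(2):
  [0, -19, 8, 3, -28, -15]
  [-18, 0, -10, -15, -9, 4]
  [-∞, -∞, 0, -∞, -∞, 2]
  [-19, -38, 7, 0, -47, 5]
  [7, -12, 15, 10, 0, 6]
  [-15, -34, -4, -12, -43, 0]
D(3):
  [0, -19, 8, 3, -28, 10]
  [-18, 0, -10, -15, -9, 4]
  [-∞, -∞, 0, -∞, -∞, 2]
  [-19, -38, 7, 0, -47, 9]
  [7, -12, 15, 10, 0, 17]
  [-15, -34, -4, -12, -43, 0]
D(4):
  [0, -19, 10, 3, -28, 12]
  [-18, 0, -8, -15, -9, 4]
  [-∞, -∞, 0, -∞, -∞, 2]
  [-19, -38, 7, 0, -47, 9]
  [7, -12, 17, 10, 0, 19]
  [-15, -34, -4, -12, -43, 0]
D(5):
  [0, -19, 10, 3, -28, 12]
  [-2, 0, 8, 1, -9, 10]
  [-∞, -∞, 0, -∞, -∞, 2]
  [-19, -38, 7, 0, -47, 9]
  [7, -12, 17, 10, 0, 19]
  [-15, -34, -4, -12, -43, 0]
D(6):
  [0, -19, 10, 3, -28, 12]
  [-2, 0, 8, 1, -9, 10]
  [-13, -32, 0, -10, -41, 2]
  [-6, -25, 7, 0, -34, 9]
  [7, -12, 17, 10, 0, 19]
  [-15, -34, -4, -12, -43, 0]
Answer: M* = [[0, -19, 10, 3, -28, 12], [-2, 0, 8, 1, -9, 10], [-13, -32, 0, -10, -41, 2], [-6, -25, 7, 0, -34, 9], [7, -12, 17, 10, 0, 19], [-15, -34, -4, -12, -43, 0]]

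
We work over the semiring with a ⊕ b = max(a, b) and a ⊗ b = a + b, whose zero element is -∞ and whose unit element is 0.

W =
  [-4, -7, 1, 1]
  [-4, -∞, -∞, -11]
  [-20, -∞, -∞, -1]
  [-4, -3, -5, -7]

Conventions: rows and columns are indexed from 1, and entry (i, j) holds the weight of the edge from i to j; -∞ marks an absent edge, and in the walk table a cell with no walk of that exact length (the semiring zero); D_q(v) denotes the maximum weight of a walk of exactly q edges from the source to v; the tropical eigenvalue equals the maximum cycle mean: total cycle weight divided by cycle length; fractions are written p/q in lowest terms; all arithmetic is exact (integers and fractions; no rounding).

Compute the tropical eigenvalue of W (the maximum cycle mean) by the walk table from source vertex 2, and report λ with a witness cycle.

q=0: [-∞, 0, -∞, -∞]
q=1: [-4, -∞, -∞, -11]
q=2: [-8, -11, -3, -3]
q=3: [-7, -6, -7, -4]
q=4: [-8, -7, -6, -6]
Optimal cycle mean attained by: cycle 1->3->4->1, total 1 + (-1) + (-4), length 3.
Answer: λ = -4/3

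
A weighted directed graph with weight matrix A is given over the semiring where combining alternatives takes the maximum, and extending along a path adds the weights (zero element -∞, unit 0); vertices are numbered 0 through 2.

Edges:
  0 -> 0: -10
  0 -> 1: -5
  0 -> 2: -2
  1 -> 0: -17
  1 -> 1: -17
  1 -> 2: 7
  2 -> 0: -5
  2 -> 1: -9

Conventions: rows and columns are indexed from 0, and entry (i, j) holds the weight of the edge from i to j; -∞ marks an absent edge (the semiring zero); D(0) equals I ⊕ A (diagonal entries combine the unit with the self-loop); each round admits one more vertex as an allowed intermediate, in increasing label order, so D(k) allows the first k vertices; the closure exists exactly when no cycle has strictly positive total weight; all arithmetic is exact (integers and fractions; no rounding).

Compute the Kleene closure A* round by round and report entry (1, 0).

D(0):
  [0, -5, -2]
  [-17, 0, 7]
  [-5, -9, 0]
D(1):
  [0, -5, -2]
  [-17, 0, 7]
  [-5, -9, 0]
D(2):
  [0, -5, 2]
  [-17, 0, 7]
  [-5, -9, 0]
D(3):
  [0, -5, 2]
  [2, 0, 7]
  [-5, -9, 0]
Answer: A*[1][0] = 2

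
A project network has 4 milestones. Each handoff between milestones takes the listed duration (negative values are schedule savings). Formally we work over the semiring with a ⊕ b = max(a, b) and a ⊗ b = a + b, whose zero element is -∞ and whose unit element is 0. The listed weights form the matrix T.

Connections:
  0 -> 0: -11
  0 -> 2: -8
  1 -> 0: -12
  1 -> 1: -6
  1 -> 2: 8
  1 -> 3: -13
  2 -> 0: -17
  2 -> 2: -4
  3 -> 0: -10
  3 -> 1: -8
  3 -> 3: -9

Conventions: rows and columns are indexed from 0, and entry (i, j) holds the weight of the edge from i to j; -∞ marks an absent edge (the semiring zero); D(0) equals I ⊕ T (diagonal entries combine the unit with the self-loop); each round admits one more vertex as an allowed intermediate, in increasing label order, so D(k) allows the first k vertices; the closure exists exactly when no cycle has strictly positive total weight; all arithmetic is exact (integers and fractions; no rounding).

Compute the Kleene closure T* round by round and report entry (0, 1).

D(0):
  [0, -∞, -8, -∞]
  [-12, 0, 8, -13]
  [-17, -∞, 0, -∞]
  [-10, -8, -∞, 0]
D(1):
  [0, -∞, -8, -∞]
  [-12, 0, 8, -13]
  [-17, -∞, 0, -∞]
  [-10, -8, -18, 0]
D(2):
  [0, -∞, -8, -∞]
  [-12, 0, 8, -13]
  [-17, -∞, 0, -∞]
  [-10, -8, 0, 0]
D(3):
  [0, -∞, -8, -∞]
  [-9, 0, 8, -13]
  [-17, -∞, 0, -∞]
  [-10, -8, 0, 0]
D(4):
  [0, -∞, -8, -∞]
  [-9, 0, 8, -13]
  [-17, -∞, 0, -∞]
  [-10, -8, 0, 0]
Answer: T*[0][1] = -∞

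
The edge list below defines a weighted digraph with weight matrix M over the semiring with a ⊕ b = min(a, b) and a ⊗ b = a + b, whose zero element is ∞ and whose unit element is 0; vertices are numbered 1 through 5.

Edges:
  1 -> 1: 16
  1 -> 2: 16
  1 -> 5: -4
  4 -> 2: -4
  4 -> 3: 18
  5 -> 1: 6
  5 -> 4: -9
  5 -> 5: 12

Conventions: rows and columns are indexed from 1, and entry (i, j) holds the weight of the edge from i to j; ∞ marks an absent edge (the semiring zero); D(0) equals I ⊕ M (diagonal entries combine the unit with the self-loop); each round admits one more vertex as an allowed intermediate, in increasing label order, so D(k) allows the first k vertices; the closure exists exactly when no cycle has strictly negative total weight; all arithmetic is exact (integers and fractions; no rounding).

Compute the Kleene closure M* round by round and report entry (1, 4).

D(0):
  [0, 16, ∞, ∞, -4]
  [∞, 0, ∞, ∞, ∞]
  [∞, ∞, 0, ∞, ∞]
  [∞, -4, 18, 0, ∞]
  [6, ∞, ∞, -9, 0]
D(1):
  [0, 16, ∞, ∞, -4]
  [∞, 0, ∞, ∞, ∞]
  [∞, ∞, 0, ∞, ∞]
  [∞, -4, 18, 0, ∞]
  [6, 22, ∞, -9, 0]
D(2):
  [0, 16, ∞, ∞, -4]
  [∞, 0, ∞, ∞, ∞]
  [∞, ∞, 0, ∞, ∞]
  [∞, -4, 18, 0, ∞]
  [6, 22, ∞, -9, 0]
D(3):
  [0, 16, ∞, ∞, -4]
  [∞, 0, ∞, ∞, ∞]
  [∞, ∞, 0, ∞, ∞]
  [∞, -4, 18, 0, ∞]
  [6, 22, ∞, -9, 0]
D(4):
  [0, 16, ∞, ∞, -4]
  [∞, 0, ∞, ∞, ∞]
  [∞, ∞, 0, ∞, ∞]
  [∞, -4, 18, 0, ∞]
  [6, -13, 9, -9, 0]
D(5):
  [0, -17, 5, -13, -4]
  [∞, 0, ∞, ∞, ∞]
  [∞, ∞, 0, ∞, ∞]
  [∞, -4, 18, 0, ∞]
  [6, -13, 9, -9, 0]
Answer: M*[1][4] = -13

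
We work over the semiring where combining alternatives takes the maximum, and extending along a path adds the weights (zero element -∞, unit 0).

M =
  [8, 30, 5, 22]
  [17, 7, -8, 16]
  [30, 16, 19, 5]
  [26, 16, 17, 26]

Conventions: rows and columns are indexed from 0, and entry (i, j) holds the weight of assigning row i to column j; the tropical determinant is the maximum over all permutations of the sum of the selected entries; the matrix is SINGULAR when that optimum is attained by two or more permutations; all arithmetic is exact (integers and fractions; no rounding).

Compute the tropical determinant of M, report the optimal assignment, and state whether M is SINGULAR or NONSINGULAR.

σ = (0, 1, 2, 3): 8 + 7 + 19 + 26 = 60
σ = (0, 1, 3, 2): 8 + 7 + 5 + 17 = 37
σ = (0, 2, 1, 3): 8 + (-8) + 16 + 26 = 42
σ = (0, 2, 3, 1): 8 + (-8) + 5 + 16 = 21
σ = (0, 3, 1, 2): 8 + 16 + 16 + 17 = 57
σ = (0, 3, 2, 1): 8 + 16 + 19 + 16 = 59
σ = (1, 0, 2, 3): 30 + 17 + 19 + 26 = 92
σ = (1, 0, 3, 2): 30 + 17 + 5 + 17 = 69
σ = (1, 2, 0, 3): 30 + (-8) + 30 + 26 = 78
σ = (1, 2, 3, 0): 30 + (-8) + 5 + 26 = 53
σ = (1, 3, 0, 2): 30 + 16 + 30 + 17 = 93
σ = (1, 3, 2, 0): 30 + 16 + 19 + 26 = 91
σ = (2, 0, 1, 3): 5 + 17 + 16 + 26 = 64
σ = (2, 0, 3, 1): 5 + 17 + 5 + 16 = 43
σ = (2, 1, 0, 3): 5 + 7 + 30 + 26 = 68
σ = (2, 1, 3, 0): 5 + 7 + 5 + 26 = 43
σ = (2, 3, 0, 1): 5 + 16 + 30 + 16 = 67
σ = (2, 3, 1, 0): 5 + 16 + 16 + 26 = 63
σ = (3, 0, 1, 2): 22 + 17 + 16 + 17 = 72
σ = (3, 0, 2, 1): 22 + 17 + 19 + 16 = 74
σ = (3, 1, 0, 2): 22 + 7 + 30 + 17 = 76
σ = (3, 1, 2, 0): 22 + 7 + 19 + 26 = 74
σ = (3, 2, 0, 1): 22 + (-8) + 30 + 16 = 60
σ = (3, 2, 1, 0): 22 + (-8) + 16 + 26 = 56
Optimal value attained by: σ = (1, 3, 0, 2).
Answer: det⊕(M) = 93; verdict: NONSINGULAR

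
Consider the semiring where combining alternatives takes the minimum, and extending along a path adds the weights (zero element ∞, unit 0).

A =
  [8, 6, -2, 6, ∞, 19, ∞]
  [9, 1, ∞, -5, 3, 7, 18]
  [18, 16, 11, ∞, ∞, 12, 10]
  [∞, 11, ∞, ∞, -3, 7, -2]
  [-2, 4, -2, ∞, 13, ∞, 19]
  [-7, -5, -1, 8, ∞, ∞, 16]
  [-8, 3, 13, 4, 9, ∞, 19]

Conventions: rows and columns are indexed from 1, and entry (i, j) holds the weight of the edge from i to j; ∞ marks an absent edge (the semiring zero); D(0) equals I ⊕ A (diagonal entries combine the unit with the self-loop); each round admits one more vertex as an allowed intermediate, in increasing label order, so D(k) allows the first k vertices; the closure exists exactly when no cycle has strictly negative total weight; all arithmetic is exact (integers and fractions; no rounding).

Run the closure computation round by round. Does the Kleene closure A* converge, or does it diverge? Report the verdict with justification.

D(0):
  [0, 6, -2, 6, ∞, 19, ∞]
  [9, 0, ∞, -5, 3, 7, 18]
  [18, 16, 0, ∞, ∞, 12, 10]
  [∞, 11, ∞, 0, -3, 7, -2]
  [-2, 4, -2, ∞, 0, ∞, 19]
  [-7, -5, -1, 8, ∞, 0, 16]
  [-8, 3, 13, 4, 9, ∞, 0]
D(1):
  [0, 6, -2, 6, ∞, 19, ∞]
  [9, 0, 7, -5, 3, 7, 18]
  [18, 16, 0, 24, ∞, 12, 10]
  [∞, 11, ∞, 0, -3, 7, -2]
  [-2, 4, -4, 4, 0, 17, 19]
  [-7, -5, -9, -1, ∞, 0, 16]
  [-8, -2, -10, -2, 9, 11, 0]
D(2):
  [0, 6, -2, 1, 9, 13, 24]
  [9, 0, 7, -5, 3, 7, 18]
  [18, 16, 0, 11, 19, 12, 10]
  [20, 11, 18, 0, -3, 7, -2]
  [-2, 4, -4, -1, 0, 11, 19]
  [-7, -5, -9, -10, -2, 0, 13]
  [-8, -2, -10, -7, 1, 5, 0]
D(3):
  [0, 6, -2, 1, 9, 10, 8]
  [9, 0, 7, -5, 3, 7, 17]
  [18, 16, 0, 11, 19, 12, 10]
  [20, 11, 18, 0, -3, 7, -2]
  [-2, 4, -4, -1, 0, 8, 6]
  [-7, -5, -9, -10, -2, 0, 1]
  [-8, -2, -10, -7, 1, 2, 0]
Detection: at round 4, diagonal entry (5, 5) turns strictly negative.
Key observation: the cycle 5->1->2->4->5 has total weight (-2) + 6 + (-5) + (-3), which is strictly negative.
Answer: DIVERGES — negative cycle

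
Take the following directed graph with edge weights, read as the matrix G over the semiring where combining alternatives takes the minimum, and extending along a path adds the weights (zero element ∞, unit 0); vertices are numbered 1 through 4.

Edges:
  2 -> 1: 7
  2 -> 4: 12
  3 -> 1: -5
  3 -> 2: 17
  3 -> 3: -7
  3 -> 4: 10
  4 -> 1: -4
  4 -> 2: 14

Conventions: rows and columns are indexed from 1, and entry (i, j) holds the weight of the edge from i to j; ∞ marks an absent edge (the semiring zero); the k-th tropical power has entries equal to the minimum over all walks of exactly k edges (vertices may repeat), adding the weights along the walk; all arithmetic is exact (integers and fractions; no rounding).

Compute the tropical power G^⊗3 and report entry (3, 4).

G^⊗2:
  [∞, ∞, ∞, ∞]
  [8, 26, ∞, ∞]
  [-12, 10, -14, 3]
  [21, ∞, ∞, 26]
G^⊗3:
  [∞, ∞, ∞, ∞]
  [33, ∞, ∞, 38]
  [-19, 3, -21, -4]
  [22, 40, ∞, ∞]
Key observation: the optimum is the walk 3->3->3->4, with weight (-7) + (-7) + 10 = -4.
Optimal value attained by: walk 3->3->3->4.
Answer: (G^⊗3)[3][4] = -4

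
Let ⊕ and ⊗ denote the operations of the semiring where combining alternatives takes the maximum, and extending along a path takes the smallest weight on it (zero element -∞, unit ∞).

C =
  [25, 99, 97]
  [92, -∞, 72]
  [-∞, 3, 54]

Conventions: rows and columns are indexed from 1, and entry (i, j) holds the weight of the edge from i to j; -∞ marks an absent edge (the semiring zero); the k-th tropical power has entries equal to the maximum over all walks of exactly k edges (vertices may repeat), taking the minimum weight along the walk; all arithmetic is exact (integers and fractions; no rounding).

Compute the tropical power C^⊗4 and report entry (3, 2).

C^⊗2:
  [92, 25, 72]
  [25, 92, 92]
  [3, 3, 54]
C^⊗3:
  [25, 92, 92]
  [92, 25, 72]
  [3, 3, 54]
C^⊗4:
  [92, 25, 72]
  [25, 92, 92]
  [3, 3, 54]
Key observation: the optimum is the walk 3->2->1->1->2, with weight 3 min 92 min 25 min 99 = 3.
Optimal value attained by: walk 3->2->1->1->2.
Answer: (C^⊗4)[3][2] = 3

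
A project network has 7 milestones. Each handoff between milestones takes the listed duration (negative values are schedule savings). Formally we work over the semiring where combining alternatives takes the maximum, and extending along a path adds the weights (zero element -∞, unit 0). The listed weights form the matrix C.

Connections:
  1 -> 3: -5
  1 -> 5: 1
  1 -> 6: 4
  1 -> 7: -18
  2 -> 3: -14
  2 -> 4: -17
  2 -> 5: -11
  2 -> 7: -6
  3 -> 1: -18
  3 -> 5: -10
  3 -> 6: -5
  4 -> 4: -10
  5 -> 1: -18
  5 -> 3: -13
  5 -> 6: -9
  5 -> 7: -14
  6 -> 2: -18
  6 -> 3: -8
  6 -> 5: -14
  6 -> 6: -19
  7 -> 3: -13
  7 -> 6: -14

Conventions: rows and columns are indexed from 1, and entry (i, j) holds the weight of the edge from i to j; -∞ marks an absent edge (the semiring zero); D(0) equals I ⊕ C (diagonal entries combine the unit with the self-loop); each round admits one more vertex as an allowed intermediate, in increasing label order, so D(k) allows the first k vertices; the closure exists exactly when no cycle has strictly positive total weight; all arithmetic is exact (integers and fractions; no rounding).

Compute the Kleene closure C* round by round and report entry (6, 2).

D(0):
  [0, -∞, -5, -∞, 1, 4, -18]
  [-∞, 0, -14, -17, -11, -∞, -6]
  [-18, -∞, 0, -∞, -10, -5, -∞]
  [-∞, -∞, -∞, 0, -∞, -∞, -∞]
  [-18, -∞, -13, -∞, 0, -9, -14]
  [-∞, -18, -8, -∞, -14, 0, -∞]
  [-∞, -∞, -13, -∞, -∞, -14, 0]
D(1):
  [0, -∞, -5, -∞, 1, 4, -18]
  [-∞, 0, -14, -17, -11, -∞, -6]
  [-18, -∞, 0, -∞, -10, -5, -36]
  [-∞, -∞, -∞, 0, -∞, -∞, -∞]
  [-18, -∞, -13, -∞, 0, -9, -14]
  [-∞, -18, -8, -∞, -14, 0, -∞]
  [-∞, -∞, -13, -∞, -∞, -14, 0]
D(2):
  [0, -∞, -5, -∞, 1, 4, -18]
  [-∞, 0, -14, -17, -11, -∞, -6]
  [-18, -∞, 0, -∞, -10, -5, -36]
  [-∞, -∞, -∞, 0, -∞, -∞, -∞]
  [-18, -∞, -13, -∞, 0, -9, -14]
  [-∞, -18, -8, -35, -14, 0, -24]
  [-∞, -∞, -13, -∞, -∞, -14, 0]
D(3):
  [0, -∞, -5, -∞, 1, 4, -18]
  [-32, 0, -14, -17, -11, -19, -6]
  [-18, -∞, 0, -∞, -10, -5, -36]
  [-∞, -∞, -∞, 0, -∞, -∞, -∞]
  [-18, -∞, -13, -∞, 0, -9, -14]
  [-26, -18, -8, -35, -14, 0, -24]
  [-31, -∞, -13, -∞, -23, -14, 0]
D(4):
  [0, -∞, -5, -∞, 1, 4, -18]
  [-32, 0, -14, -17, -11, -19, -6]
  [-18, -∞, 0, -∞, -10, -5, -36]
  [-∞, -∞, -∞, 0, -∞, -∞, -∞]
  [-18, -∞, -13, -∞, 0, -9, -14]
  [-26, -18, -8, -35, -14, 0, -24]
  [-31, -∞, -13, -∞, -23, -14, 0]
D(5):
  [0, -∞, -5, -∞, 1, 4, -13]
  [-29, 0, -14, -17, -11, -19, -6]
  [-18, -∞, 0, -∞, -10, -5, -24]
  [-∞, -∞, -∞, 0, -∞, -∞, -∞]
  [-18, -∞, -13, -∞, 0, -9, -14]
  [-26, -18, -8, -35, -14, 0, -24]
  [-31, -∞, -13, -∞, -23, -14, 0]
D(6):
  [0, -14, -4, -31, 1, 4, -13]
  [-29, 0, -14, -17, -11, -19, -6]
  [-18, -23, 0, -40, -10, -5, -24]
  [-∞, -∞, -∞, 0, -∞, -∞, -∞]
  [-18, -27, -13, -44, 0, -9, -14]
  [-26, -18, -8, -35, -14, 0, -24]
  [-31, -32, -13, -49, -23, -14, 0]
D(7):
  [0, -14, -4, -31, 1, 4, -13]
  [-29, 0, -14, -17, -11, -19, -6]
  [-18, -23, 0, -40, -10, -5, -24]
  [-∞, -∞, -∞, 0, -∞, -∞, -∞]
  [-18, -27, -13, -44, 0, -9, -14]
  [-26, -18, -8, -35, -14, 0, -24]
  [-31, -32, -13, -49, -23, -14, 0]
Answer: C*[6][2] = -18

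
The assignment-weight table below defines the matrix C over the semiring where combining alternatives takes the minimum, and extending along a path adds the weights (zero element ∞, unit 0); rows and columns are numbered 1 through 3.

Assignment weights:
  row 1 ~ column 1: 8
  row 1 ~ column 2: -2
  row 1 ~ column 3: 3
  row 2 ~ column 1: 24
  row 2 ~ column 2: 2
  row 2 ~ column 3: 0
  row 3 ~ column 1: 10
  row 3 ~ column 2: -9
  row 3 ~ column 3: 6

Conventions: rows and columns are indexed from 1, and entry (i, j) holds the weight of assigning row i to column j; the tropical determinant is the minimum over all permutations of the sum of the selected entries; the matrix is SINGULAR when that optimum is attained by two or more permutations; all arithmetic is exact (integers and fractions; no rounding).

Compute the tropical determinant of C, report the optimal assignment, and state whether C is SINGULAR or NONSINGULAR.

σ = (1, 2, 3): 8 + 2 + 6 = 16
σ = (1, 3, 2): 8 + 0 + (-9) = -1
σ = (2, 1, 3): (-2) + 24 + 6 = 28
σ = (2, 3, 1): (-2) + 0 + 10 = 8
σ = (3, 1, 2): 3 + 24 + (-9) = 18
σ = (3, 2, 1): 3 + 2 + 10 = 15
Optimal value attained by: σ = (1, 3, 2).
Answer: det⊕(C) = -1; verdict: NONSINGULAR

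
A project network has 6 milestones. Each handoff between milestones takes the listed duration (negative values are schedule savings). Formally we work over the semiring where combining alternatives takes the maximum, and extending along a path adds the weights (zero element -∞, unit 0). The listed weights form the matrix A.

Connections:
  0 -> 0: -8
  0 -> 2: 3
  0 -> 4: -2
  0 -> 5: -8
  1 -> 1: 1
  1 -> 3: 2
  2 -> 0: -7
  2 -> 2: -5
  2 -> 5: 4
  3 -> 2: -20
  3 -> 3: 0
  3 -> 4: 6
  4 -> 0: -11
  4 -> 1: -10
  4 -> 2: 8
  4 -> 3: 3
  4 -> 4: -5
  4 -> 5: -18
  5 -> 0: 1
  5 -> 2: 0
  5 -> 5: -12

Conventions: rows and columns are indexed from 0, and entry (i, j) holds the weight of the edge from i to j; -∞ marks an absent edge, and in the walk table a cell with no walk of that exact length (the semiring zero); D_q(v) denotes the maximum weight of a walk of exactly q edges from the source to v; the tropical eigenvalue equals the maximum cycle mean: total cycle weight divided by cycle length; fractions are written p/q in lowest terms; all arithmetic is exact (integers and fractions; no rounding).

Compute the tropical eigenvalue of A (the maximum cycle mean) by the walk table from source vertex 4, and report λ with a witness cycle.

q=0: [-∞, -∞, -∞, -∞, 0, -∞]
q=1: [-11, -10, 8, 3, -5, -18]
q=2: [1, -9, 3, 3, 9, 12]
q=3: [13, -1, 17, 12, 9, 7]
q=4: [10, 0, 17, 12, 18, 21]
q=5: [22, 8, 26, 21, 18, 21]
q=6: [22, 9, 26, 21, 27, 30]
Optimal cycle mean attained by: cycle 3->4->3, total 6 + 3, length 2.
Answer: λ = 9/2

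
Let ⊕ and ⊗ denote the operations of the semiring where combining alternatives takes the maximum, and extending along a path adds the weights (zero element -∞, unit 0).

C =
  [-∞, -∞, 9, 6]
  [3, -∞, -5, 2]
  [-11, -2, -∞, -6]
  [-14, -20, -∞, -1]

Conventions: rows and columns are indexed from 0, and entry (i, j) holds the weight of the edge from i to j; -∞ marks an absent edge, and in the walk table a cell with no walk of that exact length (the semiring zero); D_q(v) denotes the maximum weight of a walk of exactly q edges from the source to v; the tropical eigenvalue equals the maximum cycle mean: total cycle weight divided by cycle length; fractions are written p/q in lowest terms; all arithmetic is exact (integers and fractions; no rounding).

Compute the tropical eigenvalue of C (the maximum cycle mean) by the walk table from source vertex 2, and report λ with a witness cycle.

q=0: [-∞, -∞, 0, -∞]
q=1: [-11, -2, -∞, -6]
q=2: [1, -26, -2, 0]
q=3: [-13, -4, 10, 7]
q=4: [-1, 8, -4, 6]
Optimal cycle mean attained by: cycle 0->2->1->0, total 9 + (-2) + 3, length 3.
Answer: λ = 10/3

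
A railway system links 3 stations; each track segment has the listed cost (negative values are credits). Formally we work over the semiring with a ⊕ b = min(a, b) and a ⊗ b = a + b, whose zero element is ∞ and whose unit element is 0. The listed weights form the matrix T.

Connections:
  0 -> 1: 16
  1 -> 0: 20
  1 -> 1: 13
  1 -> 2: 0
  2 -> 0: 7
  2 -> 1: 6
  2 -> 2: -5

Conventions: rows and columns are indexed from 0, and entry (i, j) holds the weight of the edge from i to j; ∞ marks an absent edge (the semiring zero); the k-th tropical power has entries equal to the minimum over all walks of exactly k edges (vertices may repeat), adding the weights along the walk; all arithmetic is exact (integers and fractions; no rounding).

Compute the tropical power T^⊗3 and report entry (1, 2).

T^⊗2:
  [36, 29, 16]
  [7, 6, -5]
  [2, 1, -10]
T^⊗3:
  [23, 22, 11]
  [2, 1, -10]
  [-3, -4, -15]
Key observation: the optimum is the walk 1->2->2->2, with weight 0 + (-5) + (-5) = -10.
Optimal value attained by: walk 1->2->2->2.
Answer: (T^⊗3)[1][2] = -10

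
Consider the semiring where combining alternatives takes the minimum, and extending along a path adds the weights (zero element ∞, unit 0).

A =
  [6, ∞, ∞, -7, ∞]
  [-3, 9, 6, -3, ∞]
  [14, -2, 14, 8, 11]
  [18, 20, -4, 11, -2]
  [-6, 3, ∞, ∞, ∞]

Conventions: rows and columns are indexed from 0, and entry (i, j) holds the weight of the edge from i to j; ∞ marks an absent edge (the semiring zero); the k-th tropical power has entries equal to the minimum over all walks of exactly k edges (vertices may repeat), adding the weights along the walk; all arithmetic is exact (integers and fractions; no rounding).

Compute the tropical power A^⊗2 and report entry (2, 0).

A^⊗2:
  [11, 13, -11, -1, -9]
  [3, 4, -7, -10, -5]
  [-5, 7, 4, -5, 6]
  [-8, -6, 7, 4, 7]
  [0, 12, 9, -13, ∞]
Key observation: the optimum is the walk 2->1->0, with weight (-2) + (-3) = -5.
Optimal value attained by: walk 2->1->0.
Answer: (A^⊗2)[2][0] = -5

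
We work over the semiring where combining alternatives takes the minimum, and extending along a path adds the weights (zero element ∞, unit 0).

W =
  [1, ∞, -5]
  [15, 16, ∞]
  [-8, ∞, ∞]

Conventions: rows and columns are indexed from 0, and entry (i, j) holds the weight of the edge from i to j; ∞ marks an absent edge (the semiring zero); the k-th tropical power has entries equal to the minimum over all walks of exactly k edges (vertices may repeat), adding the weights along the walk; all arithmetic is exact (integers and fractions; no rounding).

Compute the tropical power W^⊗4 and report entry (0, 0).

W^⊗2:
  [-13, ∞, -4]
  [16, 32, 10]
  [-7, ∞, -13]
W^⊗3:
  [-12, ∞, -18]
  [2, 48, 11]
  [-21, ∞, -12]
W^⊗4:
  [-26, ∞, -17]
  [3, 64, -3]
  [-20, ∞, -26]
Key observation: the optimum is the walk 0->2->0->2->0, with weight (-5) + (-8) + (-5) + (-8) = -26.
Optimal value attained by: walk 0->2->0->2->0.
Answer: (W^⊗4)[0][0] = -26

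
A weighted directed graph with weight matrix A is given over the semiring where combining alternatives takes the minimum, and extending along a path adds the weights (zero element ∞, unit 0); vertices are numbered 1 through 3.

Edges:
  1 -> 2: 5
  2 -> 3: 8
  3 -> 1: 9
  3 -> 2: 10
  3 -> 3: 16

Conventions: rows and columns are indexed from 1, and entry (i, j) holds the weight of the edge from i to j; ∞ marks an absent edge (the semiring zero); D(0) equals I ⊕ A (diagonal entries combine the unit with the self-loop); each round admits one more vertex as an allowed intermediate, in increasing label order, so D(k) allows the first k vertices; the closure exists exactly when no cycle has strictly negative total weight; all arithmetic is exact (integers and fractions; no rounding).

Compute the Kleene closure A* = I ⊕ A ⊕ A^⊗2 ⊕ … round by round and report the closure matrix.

D(0):
  [0, 5, ∞]
  [∞, 0, 8]
  [9, 10, 0]
D(1):
  [0, 5, ∞]
  [∞, 0, 8]
  [9, 10, 0]
D(2):
  [0, 5, 13]
  [∞, 0, 8]
  [9, 10, 0]
D(3):
  [0, 5, 13]
  [17, 0, 8]
  [9, 10, 0]
Answer: A* = [[0, 5, 13], [17, 0, 8], [9, 10, 0]]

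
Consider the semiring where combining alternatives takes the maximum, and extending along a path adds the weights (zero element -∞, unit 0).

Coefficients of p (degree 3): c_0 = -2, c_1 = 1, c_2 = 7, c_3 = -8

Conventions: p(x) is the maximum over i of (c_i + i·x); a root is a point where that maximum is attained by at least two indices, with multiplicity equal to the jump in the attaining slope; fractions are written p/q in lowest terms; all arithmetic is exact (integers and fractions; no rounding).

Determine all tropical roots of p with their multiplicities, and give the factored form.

hull edge (i=0, c=-2) to (i=2, c=7): slope 9/2, span 2
hull edge (i=2, c=7) to (i=3, c=-8): slope -15, span 1
Factored form: p(x) = -8 ⊗ (x ⊕ (-9/2)) ⊗ (x ⊕ (-9/2)) ⊗ (x ⊕ 15)
Answer: roots = -9/2 (mult 2), 15 (mult 1)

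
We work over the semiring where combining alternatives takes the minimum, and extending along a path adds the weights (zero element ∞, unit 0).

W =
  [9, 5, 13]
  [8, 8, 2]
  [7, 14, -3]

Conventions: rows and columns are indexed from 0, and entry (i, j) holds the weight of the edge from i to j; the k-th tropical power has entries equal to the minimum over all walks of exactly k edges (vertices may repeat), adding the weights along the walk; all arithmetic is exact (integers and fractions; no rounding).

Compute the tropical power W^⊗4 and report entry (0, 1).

W^⊗2:
  [13, 13, 7]
  [9, 13, -1]
  [4, 11, -6]
W^⊗3:
  [14, 18, 4]
  [6, 13, -4]
  [1, 8, -9]
W^⊗4:
  [11, 18, 1]
  [3, 10, -7]
  [-2, 5, -12]
Key observation: the optimum is the walk 0->1->2->2->1, with weight 5 + 2 + (-3) + 14 = 18.
Optimal value attained by: walk 0->1->2->2->1.
Answer: (W^⊗4)[0][1] = 18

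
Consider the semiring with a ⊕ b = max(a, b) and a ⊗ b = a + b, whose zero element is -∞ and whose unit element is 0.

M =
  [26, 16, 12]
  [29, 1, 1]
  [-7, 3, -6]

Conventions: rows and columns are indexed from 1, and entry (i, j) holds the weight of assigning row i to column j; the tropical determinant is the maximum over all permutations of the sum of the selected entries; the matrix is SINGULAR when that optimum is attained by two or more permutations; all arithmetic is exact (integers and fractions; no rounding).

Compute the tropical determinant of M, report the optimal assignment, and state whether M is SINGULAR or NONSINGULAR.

σ = (1, 2, 3): 26 + 1 + (-6) = 21
σ = (1, 3, 2): 26 + 1 + 3 = 30
σ = (2, 1, 3): 16 + 29 + (-6) = 39
σ = (2, 3, 1): 16 + 1 + (-7) = 10
σ = (3, 1, 2): 12 + 29 + 3 = 44
σ = (3, 2, 1): 12 + 1 + (-7) = 6
Optimal value attained by: σ = (3, 1, 2).
Answer: det⊕(M) = 44; verdict: NONSINGULAR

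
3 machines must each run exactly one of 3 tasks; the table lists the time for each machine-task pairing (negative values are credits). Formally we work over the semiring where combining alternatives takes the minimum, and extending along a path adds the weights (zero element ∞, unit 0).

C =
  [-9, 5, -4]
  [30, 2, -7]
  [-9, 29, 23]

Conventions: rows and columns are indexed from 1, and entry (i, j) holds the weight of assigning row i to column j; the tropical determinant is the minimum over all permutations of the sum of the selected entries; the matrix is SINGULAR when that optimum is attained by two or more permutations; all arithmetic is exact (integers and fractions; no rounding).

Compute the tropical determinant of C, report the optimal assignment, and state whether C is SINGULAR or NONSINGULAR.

σ = (1, 2, 3): (-9) + 2 + 23 = 16
σ = (1, 3, 2): (-9) + (-7) + 29 = 13
σ = (2, 1, 3): 5 + 30 + 23 = 58
σ = (2, 3, 1): 5 + (-7) + (-9) = -11
σ = (3, 1, 2): (-4) + 30 + 29 = 55
σ = (3, 2, 1): (-4) + 2 + (-9) = -11
Optimal value attained by: σ = (2, 3, 1).
Answer: det⊕(C) = -11; verdict: SINGULAR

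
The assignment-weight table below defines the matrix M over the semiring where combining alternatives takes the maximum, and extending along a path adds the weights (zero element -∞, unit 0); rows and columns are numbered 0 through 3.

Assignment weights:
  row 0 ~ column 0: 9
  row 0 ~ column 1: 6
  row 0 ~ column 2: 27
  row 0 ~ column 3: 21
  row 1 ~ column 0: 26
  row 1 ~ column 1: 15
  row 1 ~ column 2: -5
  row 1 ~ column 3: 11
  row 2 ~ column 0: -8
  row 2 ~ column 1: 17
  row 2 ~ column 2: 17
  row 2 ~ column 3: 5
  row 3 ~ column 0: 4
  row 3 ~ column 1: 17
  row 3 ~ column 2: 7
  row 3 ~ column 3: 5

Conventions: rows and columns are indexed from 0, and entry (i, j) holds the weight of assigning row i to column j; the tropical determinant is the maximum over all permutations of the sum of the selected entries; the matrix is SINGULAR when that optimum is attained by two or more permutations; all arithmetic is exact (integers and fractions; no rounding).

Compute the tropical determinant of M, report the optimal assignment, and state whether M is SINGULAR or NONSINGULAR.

σ = (0, 1, 2, 3): 9 + 15 + 17 + 5 = 46
σ = (0, 1, 3, 2): 9 + 15 + 5 + 7 = 36
σ = (0, 2, 1, 3): 9 + (-5) + 17 + 5 = 26
σ = (0, 2, 3, 1): 9 + (-5) + 5 + 17 = 26
σ = (0, 3, 1, 2): 9 + 11 + 17 + 7 = 44
σ = (0, 3, 2, 1): 9 + 11 + 17 + 17 = 54
σ = (1, 0, 2, 3): 6 + 26 + 17 + 5 = 54
σ = (1, 0, 3, 2): 6 + 26 + 5 + 7 = 44
σ = (1, 2, 0, 3): 6 + (-5) + (-8) + 5 = -2
σ = (1, 2, 3, 0): 6 + (-5) + 5 + 4 = 10
σ = (1, 3, 0, 2): 6 + 11 + (-8) + 7 = 16
σ = (1, 3, 2, 0): 6 + 11 + 17 + 4 = 38
σ = (2, 0, 1, 3): 27 + 26 + 17 + 5 = 75
σ = (2, 0, 3, 1): 27 + 26 + 5 + 17 = 75
σ = (2, 1, 0, 3): 27 + 15 + (-8) + 5 = 39
σ = (2, 1, 3, 0): 27 + 15 + 5 + 4 = 51
σ = (2, 3, 0, 1): 27 + 11 + (-8) + 17 = 47
σ = (2, 3, 1, 0): 27 + 11 + 17 + 4 = 59
σ = (3, 0, 1, 2): 21 + 26 + 17 + 7 = 71
σ = (3, 0, 2, 1): 21 + 26 + 17 + 17 = 81
σ = (3, 1, 0, 2): 21 + 15 + (-8) + 7 = 35
σ = (3, 1, 2, 0): 21 + 15 + 17 + 4 = 57
σ = (3, 2, 0, 1): 21 + (-5) + (-8) + 17 = 25
σ = (3, 2, 1, 0): 21 + (-5) + 17 + 4 = 37
Optimal value attained by: σ = (3, 0, 2, 1).
Answer: det⊕(M) = 81; verdict: NONSINGULAR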